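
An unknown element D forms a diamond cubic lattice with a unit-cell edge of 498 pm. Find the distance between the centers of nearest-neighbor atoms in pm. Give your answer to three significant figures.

216 pm

In a diamond cubic structure, nearest neighbors lie along the body diagonal with √3·a = 8r; the nearest-neighbor distance equals 2r = 0.4330·a.
d = 0.4330 × 498 = 216 pm.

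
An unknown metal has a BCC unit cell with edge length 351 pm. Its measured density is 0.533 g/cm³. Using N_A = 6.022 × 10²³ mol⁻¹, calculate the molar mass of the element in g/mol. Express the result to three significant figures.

A BCC cell has Z = 2 atoms; a = 3.510 × 10^-8 cm.
M = ρ·N_A·a³/Z = 0.533 × 6.022 × 10²³ × 4.324 × 10^-23 / 2 = 6.94 g/mol.

6.94 g/mol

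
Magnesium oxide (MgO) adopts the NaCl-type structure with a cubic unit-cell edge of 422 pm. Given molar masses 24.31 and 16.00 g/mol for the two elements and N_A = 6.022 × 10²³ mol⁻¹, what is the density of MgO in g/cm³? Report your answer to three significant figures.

The NaCl-type structure contains Z = 4 formula units per cell; M(MgO) = 24.31 + 16.00 = 40.31 g/mol.
a³ = (4.220 × 10^-8 cm)³ = 7.515 × 10^-23 cm³.
ρ = 4 × 40.31 / (6.022 × 10²³ × 7.515 × 10^-23) = 3.563 g/cm³.

3.56 g/cm³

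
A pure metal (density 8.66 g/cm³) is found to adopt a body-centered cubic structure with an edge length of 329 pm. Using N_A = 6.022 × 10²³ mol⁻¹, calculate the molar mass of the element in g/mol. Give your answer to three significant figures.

A BCC cell has Z = 2 atoms; a = 3.290 × 10^-8 cm.
M = ρ·N_A·a³/Z = 8.66 × 6.022 × 10²³ × 3.561 × 10^-23 / 2 = 92.9 g/mol.

92.9 g/mol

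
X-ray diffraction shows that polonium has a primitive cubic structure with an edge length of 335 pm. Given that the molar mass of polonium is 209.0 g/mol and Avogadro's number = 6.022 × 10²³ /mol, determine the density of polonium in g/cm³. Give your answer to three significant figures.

A simple cubic unit cell contains Z = 1 atom.
Cell volume: a³ = (335 pm)³ = (3.350 × 10^-8 cm)³ = 3.760 × 10^-23 cm³.
ρ = Z·M/(N_A·a³) = 1 × 209.0 / (6.022 × 10²³ × 3.760 × 10^-23) = 9.231 g/cm³.

9.23 g/cm³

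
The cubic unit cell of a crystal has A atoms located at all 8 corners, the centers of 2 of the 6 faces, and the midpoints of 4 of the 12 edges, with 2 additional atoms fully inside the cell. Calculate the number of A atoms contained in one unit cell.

Corner atoms are shared by 8 cells (1/8 each), face atoms by 2 (1/2 each), edge atoms by 4 (1/4 each), interior atoms are unshared.
Net atoms = 8 × 1/8 + 2 × 1/2 + 4 × 1/4 + 2 = 1 + 1 + 1 + 2 = 5.

5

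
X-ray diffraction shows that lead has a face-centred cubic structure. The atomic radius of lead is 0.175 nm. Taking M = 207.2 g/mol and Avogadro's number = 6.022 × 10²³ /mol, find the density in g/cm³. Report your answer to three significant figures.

In an FCC lattice, atoms touch along the face diagonal, so √2·a = 4r, giving a = 0.4950 nm = 4.950 × 10^-8 cm.
With Z = 4, ρ = Z·M/(N_A·a³) = 4 × 207.2 / (6.022 × 10²³ × 1.213 × 10^-22) = 11.35 g/cm³.

11.3 g/cm³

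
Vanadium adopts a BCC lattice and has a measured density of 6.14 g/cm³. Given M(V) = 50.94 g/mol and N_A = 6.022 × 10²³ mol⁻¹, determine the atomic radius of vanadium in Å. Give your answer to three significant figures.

1.31 Å

For a BCC cell (Z = 2), a³ = Z·M/(N_A·ρ) = 2 × 50.94 / (6.022 × 10²³ × 6.140) = 2.755 × 10^-23 cm³, so a = 3.020 × 10^-8 cm = 3.020 Å.
Atoms touch along the body diagonal, so √3·a = 4r, so r = 0.4330 × a = 1.31 Å.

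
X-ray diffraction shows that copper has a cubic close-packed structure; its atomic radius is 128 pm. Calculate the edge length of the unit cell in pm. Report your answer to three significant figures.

In an FCC lattice, atoms touch along the face diagonal, so √2·a = 4r.
a = 4r/√2 = 4 × 128 / 1.4142 = 362 pm.

362 pm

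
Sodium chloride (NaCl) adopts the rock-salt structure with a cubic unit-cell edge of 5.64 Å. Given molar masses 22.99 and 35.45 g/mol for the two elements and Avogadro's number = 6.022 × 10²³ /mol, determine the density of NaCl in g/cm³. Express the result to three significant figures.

The rock-salt structure contains Z = 4 formula units per cell; M(NaCl) = 22.99 + 35.45 = 58.44 g/mol.
a³ = (5.640 × 10^-8 cm)³ = 1.794 × 10^-22 cm³.
ρ = 4 × 58.44 / (6.022 × 10²³ × 1.794 × 10^-22) = 2.164 g/cm³.

2.16 g/cm³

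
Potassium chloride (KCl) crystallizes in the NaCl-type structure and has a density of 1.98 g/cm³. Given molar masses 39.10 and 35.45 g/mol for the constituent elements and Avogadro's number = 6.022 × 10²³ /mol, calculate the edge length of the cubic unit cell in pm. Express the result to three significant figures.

M(KCl) = 74.55 g/mol; Z = 4 formula units per cell.
a³ = Z·M/(N_A·ρ) = 4 × 74.55 / (6.022 × 10²³ × 1.98) = 2.501 × 10^-22 cm³, so a = 6.300 × 10^-8 cm = 630 pm.

630 pm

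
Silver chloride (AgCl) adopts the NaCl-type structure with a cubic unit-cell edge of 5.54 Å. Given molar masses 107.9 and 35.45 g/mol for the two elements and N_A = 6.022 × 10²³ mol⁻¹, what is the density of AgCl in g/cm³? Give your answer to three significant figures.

5.60 g/cm³

The NaCl-type structure contains Z = 4 formula units per cell; M(AgCl) = 107.9 + 35.45 = 143.35 g/mol.
a³ = (5.540 × 10^-8 cm)³ = 1.700 × 10^-22 cm³.
ρ = 4 × 143.35 / (6.022 × 10²³ × 1.700 × 10^-22) = 5.600 g/cm³.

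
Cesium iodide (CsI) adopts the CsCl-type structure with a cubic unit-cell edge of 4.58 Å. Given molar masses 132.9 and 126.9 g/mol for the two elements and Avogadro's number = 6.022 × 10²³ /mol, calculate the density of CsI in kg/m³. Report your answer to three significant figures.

The CsCl-type structure contains Z = 1 formula unit per cell; M(CsI) = 132.9 + 126.9 = 259.8 g/mol.
a³ = (4.580 × 10^-8 cm)³ = 9.607 × 10^-23 cm³.
ρ = 1 × 259.8 / (6.022 × 10²³ × 9.607 × 10^-23) = 4.491 g/cm³ = 4490 kg/m³.

4490 kg/m³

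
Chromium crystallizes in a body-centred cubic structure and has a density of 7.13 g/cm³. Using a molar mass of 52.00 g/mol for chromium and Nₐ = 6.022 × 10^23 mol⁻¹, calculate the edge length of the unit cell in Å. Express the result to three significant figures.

With Z = 2 atoms per BCC cell, a³ = Z·M/(N_A·ρ) = 2 × 52.00 / (6.022 × 10²³ × 7.130 g/cm³) = 2.422 × 10^-23 cm³.
a = (2.422 × 10^-23)^(1/3) = 2.893 × 10^-8 cm = 2.89 Å.

2.89 Å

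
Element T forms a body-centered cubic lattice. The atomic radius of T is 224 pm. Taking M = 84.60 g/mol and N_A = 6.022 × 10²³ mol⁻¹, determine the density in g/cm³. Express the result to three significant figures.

2.03 g/cm³

In a BCC lattice, atoms touch along the body diagonal, so √3·a = 4r, giving a = 517.3 pm = 5.173 × 10^-8 cm.
With Z = 2, ρ = Z·M/(N_A·a³) = 2 × 84.60 / (6.022 × 10²³ × 1.384 × 10^-22) = 2.030 g/cm³.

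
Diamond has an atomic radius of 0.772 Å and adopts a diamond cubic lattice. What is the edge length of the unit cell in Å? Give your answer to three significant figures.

3.57 Å

In a diamond cubic lattice, nearest neighbors lie along the body diagonal with √3·a = 8r.
a = 8r/√3 = 8 × 0.772 / 1.7321 = 3.57 Å.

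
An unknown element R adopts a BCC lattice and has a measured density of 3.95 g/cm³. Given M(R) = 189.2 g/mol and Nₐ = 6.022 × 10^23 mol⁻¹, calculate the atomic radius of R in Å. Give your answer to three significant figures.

For a BCC cell (Z = 2), a³ = Z·M/(N_A·ρ) = 2 × 189.2 / (6.022 × 10²³ × 3.950) = 1.591 × 10^-22 cm³, so a = 5.418 × 10^-8 cm = 5.418 Å.
Atoms touch along the body diagonal, so √3·a = 4r, so r = 0.4330 × a = 2.35 Å.

2.35 Å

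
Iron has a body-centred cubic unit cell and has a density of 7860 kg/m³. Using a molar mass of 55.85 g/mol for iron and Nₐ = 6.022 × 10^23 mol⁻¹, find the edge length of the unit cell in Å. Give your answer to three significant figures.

With Z = 2 atoms per BCC cell, a³ = Z·M/(N_A·ρ) = 2 × 55.85 / (6.022 × 10²³ × 7.860 g/cm³) = 2.360 × 10^-23 cm³.
a = (2.360 × 10^-23)^(1/3) = 2.868 × 10^-8 cm = 2.87 Å.

2.87 Å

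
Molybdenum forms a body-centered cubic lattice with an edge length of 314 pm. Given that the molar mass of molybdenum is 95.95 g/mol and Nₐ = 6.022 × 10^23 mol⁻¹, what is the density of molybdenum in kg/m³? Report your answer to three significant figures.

A BCC unit cell contains Z = 2 atoms.
Cell volume: a³ = (314 pm)³ = (3.140 × 10^-8 cm)³ = 3.096 × 10^-23 cm³.
ρ = Z·M/(N_A·a³) = 2 × 95.95 / (6.022 × 10²³ × 3.096 × 10^-23) = 10.29 g/cm³ = 10300 kg/m³.

10300 kg/m³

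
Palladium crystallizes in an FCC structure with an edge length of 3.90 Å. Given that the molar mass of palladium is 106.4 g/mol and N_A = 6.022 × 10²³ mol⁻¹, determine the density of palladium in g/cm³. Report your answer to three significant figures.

11.9 g/cm³

An FCC unit cell contains Z = 4 atoms.
Cell volume: a³ = (3.90 Å)³ = (3.900 × 10^-8 cm)³ = 5.932 × 10^-23 cm³.
ρ = Z·M/(N_A·a³) = 4 × 106.4 / (6.022 × 10²³ × 5.932 × 10^-23) = 11.91 g/cm³.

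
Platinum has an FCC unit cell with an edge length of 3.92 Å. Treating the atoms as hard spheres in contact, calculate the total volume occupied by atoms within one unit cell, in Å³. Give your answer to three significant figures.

44.6 Å³

In an FCC lattice atoms touch along the face diagonal, so √2·a = 4r, so r = 0.3536a = 1.386 Å.
V_atoms = Z × (4/3)πr³ = 4 × (4/3)π × (1.386)³ = 44.6 Å³.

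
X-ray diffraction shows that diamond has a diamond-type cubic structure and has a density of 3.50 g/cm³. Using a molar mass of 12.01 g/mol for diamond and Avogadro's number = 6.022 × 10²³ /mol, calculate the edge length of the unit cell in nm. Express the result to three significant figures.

With Z = 8 atoms per diamond cubic cell, a³ = Z·M/(N_A·ρ) = 8 × 12.01 / (6.022 × 10²³ × 3.500 g/cm³) = 4.559 × 10^-23 cm³.
a = (4.559 × 10^-23)^(1/3) = 3.572 × 10^-8 cm = 0.357 nm.

0.357 nm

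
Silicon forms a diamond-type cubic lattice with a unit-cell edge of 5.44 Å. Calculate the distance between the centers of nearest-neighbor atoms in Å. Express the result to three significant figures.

2.36 Å

In a diamond cubic structure, nearest neighbors lie along the body diagonal with √3·a = 8r; the nearest-neighbor distance equals 2r = 0.4330·a.
d = 0.4330 × 5.44 = 2.36 Å.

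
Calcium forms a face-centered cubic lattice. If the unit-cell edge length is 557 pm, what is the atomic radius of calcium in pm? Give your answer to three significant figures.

In an FCC lattice, atoms touch along the face diagonal, so √2·a = 4r.
r = √2·a/4 = 1.4142 × 557 / 4 = 197 pm.

197 pm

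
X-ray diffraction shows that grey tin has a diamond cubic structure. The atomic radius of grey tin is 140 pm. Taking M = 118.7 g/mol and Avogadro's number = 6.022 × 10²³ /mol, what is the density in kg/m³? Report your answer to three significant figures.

In a diamond cubic lattice, nearest neighbors lie along the body diagonal with √3·a = 8r, giving a = 646.6 pm = 6.466 × 10^-8 cm.
With Z = 8, ρ = Z·M/(N_A·a³) = 8 × 118.7 / (6.022 × 10²³ × 2.704 × 10^-22) = 5.832 g/cm³ = 5830 kg/m³.

5830 kg/m³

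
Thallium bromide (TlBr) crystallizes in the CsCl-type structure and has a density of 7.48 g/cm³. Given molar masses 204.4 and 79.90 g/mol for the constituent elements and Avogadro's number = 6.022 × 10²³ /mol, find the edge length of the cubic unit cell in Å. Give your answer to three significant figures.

3.98 Å

M(TlBr) = 284.3 g/mol; Z = 1 formula unit per cell.
a³ = Z·M/(N_A·ρ) = 1 × 284.3 / (6.022 × 10²³ × 7.48) = 6.312 × 10^-23 cm³, so a = 3.981 × 10^-8 cm = 3.98 Å.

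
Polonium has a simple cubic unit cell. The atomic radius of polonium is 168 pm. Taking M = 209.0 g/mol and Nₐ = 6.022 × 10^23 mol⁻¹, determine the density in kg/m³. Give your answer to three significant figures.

In a simple cubic lattice, atoms touch along the cell edge, so a = 2r, giving a = 336.0 pm = 3.360 × 10^-8 cm.
With Z = 1, ρ = Z·M/(N_A·a³) = 1 × 209.0 / (6.022 × 10²³ × 3.793 × 10^-23) = 9.149 g/cm³ = 9150 kg/m³.

9150 kg/m³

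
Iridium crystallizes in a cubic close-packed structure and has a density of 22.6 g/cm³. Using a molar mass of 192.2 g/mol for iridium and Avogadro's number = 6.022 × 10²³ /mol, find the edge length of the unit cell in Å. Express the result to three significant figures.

3.84 Å

With Z = 4 atoms per FCC cell, a³ = Z·M/(N_A·ρ) = 4 × 192.2 / (6.022 × 10²³ × 22.60 g/cm³) = 5.649 × 10^-23 cm³.
a = (5.649 × 10^-23)^(1/3) = 3.837 × 10^-8 cm = 3.84 Å.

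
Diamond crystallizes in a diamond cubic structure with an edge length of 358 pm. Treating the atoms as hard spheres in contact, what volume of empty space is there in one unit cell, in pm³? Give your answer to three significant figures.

3.03 × 10^7 pm³

In a diamond cubic lattice nearest neighbors lie along the body diagonal with √3·a = 8r, so r = 0.2165a = 77.51 pm.
V_cell = a³ = 4.588 × 10^7 pm³; V_atoms = 8 × (4/3)πr³ = 1.560 × 10^7 pm³.
Empty space = 4.588 × 10^7 − 1.560 × 10^7 = 3.03 × 10^7 pm³.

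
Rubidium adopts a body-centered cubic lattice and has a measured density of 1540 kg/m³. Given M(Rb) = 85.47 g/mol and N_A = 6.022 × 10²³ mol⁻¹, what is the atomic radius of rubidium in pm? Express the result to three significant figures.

246 pm

For a BCC cell (Z = 2), a³ = Z·M/(N_A·ρ) = 2 × 85.47 / (6.022 × 10²³ × 1.540) = 1.843 × 10^-22 cm³, so a = 5.691 × 10^-8 cm = 569.1 pm.
Atoms touch along the body diagonal, so √3·a = 4r, so r = 0.4330 × a = 246 pm.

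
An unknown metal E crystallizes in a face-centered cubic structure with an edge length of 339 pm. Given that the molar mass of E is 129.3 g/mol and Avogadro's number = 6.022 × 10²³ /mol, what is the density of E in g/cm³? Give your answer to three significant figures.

22.0 g/cm³

An FCC unit cell contains Z = 4 atoms.
Cell volume: a³ = (339 pm)³ = (3.390 × 10^-8 cm)³ = 3.896 × 10^-23 cm³.
ρ = Z·M/(N_A·a³) = 4 × 129.3 / (6.022 × 10²³ × 3.896 × 10^-23) = 22.05 g/cm³.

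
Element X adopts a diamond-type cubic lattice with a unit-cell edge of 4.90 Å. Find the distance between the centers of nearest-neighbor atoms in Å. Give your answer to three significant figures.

2.12 Å

In a diamond cubic structure, nearest neighbors lie along the body diagonal with √3·a = 8r; the nearest-neighbor distance equals 2r = 0.4330·a.
d = 0.4330 × 4.90 = 2.12 Å.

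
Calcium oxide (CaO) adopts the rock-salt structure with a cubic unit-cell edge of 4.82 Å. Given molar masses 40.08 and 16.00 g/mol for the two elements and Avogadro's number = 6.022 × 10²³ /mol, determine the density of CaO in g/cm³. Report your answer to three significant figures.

The rock-salt structure contains Z = 4 formula units per cell; M(CaO) = 40.08 + 16.00 = 56.08 g/mol.
a³ = (4.820 × 10^-8 cm)³ = 1.120 × 10^-22 cm³.
ρ = 4 × 56.08 / (6.022 × 10²³ × 1.120 × 10^-22) = 3.326 g/cm³.

3.33 g/cm³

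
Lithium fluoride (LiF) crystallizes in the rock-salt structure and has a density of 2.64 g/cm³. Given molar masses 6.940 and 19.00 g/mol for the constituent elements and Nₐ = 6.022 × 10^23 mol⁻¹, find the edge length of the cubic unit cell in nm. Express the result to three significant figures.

M(LiF) = 25.94 g/mol; Z = 4 formula units per cell.
a³ = Z·M/(N_A·ρ) = 4 × 25.94 / (6.022 × 10²³ × 2.64) = 6.527 × 10^-23 cm³, so a = 4.026 × 10^-8 cm = 0.403 nm.

0.403 nm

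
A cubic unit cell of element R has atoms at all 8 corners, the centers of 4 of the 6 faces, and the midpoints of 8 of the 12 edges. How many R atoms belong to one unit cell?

Corner atoms are shared by 8 cells (1/8 each), face atoms by 2 (1/2 each), edge atoms by 4 (1/4 each).
Net atoms = 8 × 1/8 + 4 × 1/2 + 8 × 1/4 = 1 + 2 + 2 = 5.

5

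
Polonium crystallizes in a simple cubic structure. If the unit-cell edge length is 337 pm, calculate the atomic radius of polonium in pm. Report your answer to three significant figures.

In a simple cubic lattice, atoms touch along the cell edge, so a = 2r.
r = a/2 = 337/2 = 169 pm.

169 pm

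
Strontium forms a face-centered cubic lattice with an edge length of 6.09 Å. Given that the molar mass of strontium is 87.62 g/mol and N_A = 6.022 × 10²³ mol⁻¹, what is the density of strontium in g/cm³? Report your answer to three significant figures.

An FCC unit cell contains Z = 4 atoms.
Cell volume: a³ = (6.09 Å)³ = (6.090 × 10^-8 cm)³ = 2.259 × 10^-22 cm³.
ρ = Z·M/(N_A·a³) = 4 × 87.62 / (6.022 × 10²³ × 2.259 × 10^-22) = 2.577 g/cm³.

2.58 g/cm³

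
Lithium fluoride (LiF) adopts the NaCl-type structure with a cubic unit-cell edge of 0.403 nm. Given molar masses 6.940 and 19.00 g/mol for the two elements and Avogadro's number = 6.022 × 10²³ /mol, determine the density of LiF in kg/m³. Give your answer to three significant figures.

The NaCl-type structure contains Z = 4 formula units per cell; M(LiF) = 6.940 + 19.00 = 25.94 g/mol.
a³ = (4.030 × 10^-8 cm)³ = 6.545 × 10^-23 cm³.
ρ = 4 × 25.94 / (6.022 × 10²³ × 6.545 × 10^-23) = 2.633 g/cm³ = 2630 kg/m³.

2630 kg/m³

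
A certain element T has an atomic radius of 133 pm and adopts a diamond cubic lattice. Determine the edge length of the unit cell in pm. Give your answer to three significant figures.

In a diamond cubic lattice, nearest neighbors lie along the body diagonal with √3·a = 8r.
a = 8r/√3 = 8 × 133 / 1.7321 = 614 pm.

614 pm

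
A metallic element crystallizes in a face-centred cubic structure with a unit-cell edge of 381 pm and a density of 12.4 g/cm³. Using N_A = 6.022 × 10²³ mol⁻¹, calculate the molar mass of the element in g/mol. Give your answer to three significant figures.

103 g/mol

An FCC cell has Z = 4 atoms; a = 3.810 × 10^-8 cm.
M = ρ·N_A·a³/Z = 12.4 × 6.022 × 10²³ × 5.531 × 10^-23 / 4 = 103 g/mol.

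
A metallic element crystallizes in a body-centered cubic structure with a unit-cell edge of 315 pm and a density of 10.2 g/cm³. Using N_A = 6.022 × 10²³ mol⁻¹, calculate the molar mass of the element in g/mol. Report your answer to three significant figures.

96.0 g/mol

A BCC cell has Z = 2 atoms; a = 3.150 × 10^-8 cm.
M = ρ·N_A·a³/Z = 10.2 × 6.022 × 10²³ × 3.126 × 10^-23 / 2 = 96.0 g/mol.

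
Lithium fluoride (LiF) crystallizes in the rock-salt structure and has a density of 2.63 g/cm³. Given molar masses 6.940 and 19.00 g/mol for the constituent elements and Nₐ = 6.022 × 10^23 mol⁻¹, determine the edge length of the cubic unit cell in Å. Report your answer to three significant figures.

4.03 Å

M(LiF) = 25.94 g/mol; Z = 4 formula units per cell.
a³ = Z·M/(N_A·ρ) = 4 × 25.94 / (6.022 × 10²³ × 2.63) = 6.551 × 10^-23 cm³, so a = 4.031 × 10^-8 cm = 4.03 Å.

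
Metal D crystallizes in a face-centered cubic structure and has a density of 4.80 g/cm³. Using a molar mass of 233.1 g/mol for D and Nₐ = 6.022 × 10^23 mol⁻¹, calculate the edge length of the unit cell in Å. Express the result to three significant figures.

6.86 Å

With Z = 4 atoms per FCC cell, a³ = Z·M/(N_A·ρ) = 4 × 233.1 / (6.022 × 10²³ × 4.800 g/cm³) = 3.226 × 10^-22 cm³.
a = (3.226 × 10^-22)^(1/3) = 6.858 × 10^-8 cm = 6.86 Å.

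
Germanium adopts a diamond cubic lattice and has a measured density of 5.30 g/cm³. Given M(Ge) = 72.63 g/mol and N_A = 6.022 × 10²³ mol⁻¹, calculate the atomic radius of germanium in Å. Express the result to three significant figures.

1.23 Å

For a diamond cubic cell (Z = 8), a³ = Z·M/(N_A·ρ) = 8 × 72.63 / (6.022 × 10²³ × 5.300) = 1.820 × 10^-22 cm³, so a = 5.668 × 10^-8 cm = 5.668 Å.
Nearest neighbors lie along the body diagonal with √3·a = 8r, so r = 0.2165 × a = 1.23 Å.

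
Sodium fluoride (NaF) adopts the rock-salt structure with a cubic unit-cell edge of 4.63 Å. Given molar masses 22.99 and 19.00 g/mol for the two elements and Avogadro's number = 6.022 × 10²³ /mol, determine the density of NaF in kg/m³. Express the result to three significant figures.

The rock-salt structure contains Z = 4 formula units per cell; M(NaF) = 22.99 + 19.00 = 41.99 g/mol.
a³ = (4.630 × 10^-8 cm)³ = 9.925 × 10^-23 cm³.
ρ = 4 × 41.99 / (6.022 × 10²³ × 9.925 × 10^-23) = 2.810 g/cm³ = 2810 kg/m³.

2810 kg/m³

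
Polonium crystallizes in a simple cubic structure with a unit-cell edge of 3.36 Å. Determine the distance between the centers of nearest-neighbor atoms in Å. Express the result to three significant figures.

3.36 Å

In a simple cubic structure, atoms touch along the cell edge, so a = 2r; the nearest-neighbor distance equals 2r = 1.000·a.
d = 1.000 × 3.36 = 3.36 Å.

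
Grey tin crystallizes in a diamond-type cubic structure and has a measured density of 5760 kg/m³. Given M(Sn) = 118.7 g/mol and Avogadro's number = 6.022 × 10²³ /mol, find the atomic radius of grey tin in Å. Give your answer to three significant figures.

For a diamond cubic cell (Z = 8), a³ = Z·M/(N_A·ρ) = 8 × 118.7 / (6.022 × 10²³ × 5.760) = 2.738 × 10^-22 cm³, so a = 6.493 × 10^-8 cm = 6.493 Å.
Nearest neighbors lie along the body diagonal with √3·a = 8r, so r = 0.2165 × a = 1.41 Å.

1.41 Å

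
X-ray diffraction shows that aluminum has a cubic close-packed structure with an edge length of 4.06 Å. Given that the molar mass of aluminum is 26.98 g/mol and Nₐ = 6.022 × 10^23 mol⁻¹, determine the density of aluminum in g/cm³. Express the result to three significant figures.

2.68 g/cm³

An FCC unit cell contains Z = 4 atoms.
Cell volume: a³ = (4.06 Å)³ = (4.060 × 10^-8 cm)³ = 6.692 × 10^-23 cm³.
ρ = Z·M/(N_A·a³) = 4 × 26.98 / (6.022 × 10²³ × 6.692 × 10^-23) = 2.678 g/cm³.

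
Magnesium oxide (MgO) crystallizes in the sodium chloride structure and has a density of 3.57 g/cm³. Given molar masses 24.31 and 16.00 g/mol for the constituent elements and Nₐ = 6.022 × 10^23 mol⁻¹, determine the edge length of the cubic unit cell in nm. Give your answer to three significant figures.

M(MgO) = 40.31 g/mol; Z = 4 formula units per cell.
a³ = Z·M/(N_A·ρ) = 4 × 40.31 / (6.022 × 10²³ × 3.57) = 7.500 × 10^-23 cm³, so a = 4.217 × 10^-8 cm = 0.422 nm.

0.422 nm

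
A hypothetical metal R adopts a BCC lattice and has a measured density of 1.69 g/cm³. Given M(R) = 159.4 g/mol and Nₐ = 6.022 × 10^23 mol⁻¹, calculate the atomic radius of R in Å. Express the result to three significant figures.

2.94 Å

For a BCC cell (Z = 2), a³ = Z·M/(N_A·ρ) = 2 × 159.4 / (6.022 × 10²³ × 1.690) = 3.132 × 10^-22 cm³, so a = 6.791 × 10^-8 cm = 6.791 Å.
Atoms touch along the body diagonal, so √3·a = 4r, so r = 0.4330 × a = 2.94 Å.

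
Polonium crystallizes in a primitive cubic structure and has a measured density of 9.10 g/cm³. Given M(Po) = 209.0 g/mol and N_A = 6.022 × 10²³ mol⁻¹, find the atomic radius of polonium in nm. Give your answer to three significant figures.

0.168 nm

For a simple cubic cell (Z = 1), a³ = Z·M/(N_A·ρ) = 1 × 209.0 / (6.022 × 10²³ × 9.100) = 3.814 × 10^-23 cm³, so a = 3.366 × 10^-8 cm = 0.3366 nm.
Atoms touch along the cell edge, so a = 2r, so r = 0.5000 × a = 0.168 nm.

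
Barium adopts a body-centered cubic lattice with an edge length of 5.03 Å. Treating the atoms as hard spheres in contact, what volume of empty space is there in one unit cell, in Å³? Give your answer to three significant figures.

40.7 Å³

In a BCC lattice atoms touch along the body diagonal, so √3·a = 4r, so r = 0.4330a = 2.178 Å.
V_cell = a³ = 127.3 Å³; V_atoms = 2 × (4/3)πr³ = 86.56 Å³.
Empty space = 127.3 − 86.56 = 40.7 Å³.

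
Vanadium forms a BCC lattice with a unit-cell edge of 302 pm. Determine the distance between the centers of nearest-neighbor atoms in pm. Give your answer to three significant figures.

262 pm

In a BCC structure, atoms touch along the body diagonal, so √3·a = 4r; the nearest-neighbor distance equals 2r = 0.8660·a.
d = 0.8660 × 302 = 262 pm.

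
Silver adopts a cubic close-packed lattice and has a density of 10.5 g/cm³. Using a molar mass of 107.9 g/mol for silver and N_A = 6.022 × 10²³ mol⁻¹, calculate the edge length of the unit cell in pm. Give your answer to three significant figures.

409 pm

With Z = 4 atoms per FCC cell, a³ = Z·M/(N_A·ρ) = 4 × 107.9 / (6.022 × 10²³ × 10.50 g/cm³) = 6.826 × 10^-23 cm³.
a = (6.826 × 10^-23)^(1/3) = 4.087 × 10^-8 cm = 409 pm.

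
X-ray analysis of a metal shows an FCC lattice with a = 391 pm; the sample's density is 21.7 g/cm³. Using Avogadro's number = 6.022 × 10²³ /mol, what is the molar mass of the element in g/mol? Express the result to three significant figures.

An FCC cell has Z = 4 atoms; a = 3.910 × 10^-8 cm.
M = ρ·N_A·a³/Z = 21.7 × 6.022 × 10²³ × 5.978 × 10^-23 / 4 = 195 g/mol.

195 g/mol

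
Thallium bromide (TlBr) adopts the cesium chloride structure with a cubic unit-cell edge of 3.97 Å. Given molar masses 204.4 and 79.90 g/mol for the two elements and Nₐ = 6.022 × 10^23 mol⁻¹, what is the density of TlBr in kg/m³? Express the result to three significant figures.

The cesium chloride structure contains Z = 1 formula unit per cell; M(TlBr) = 204.4 + 79.90 = 284.3 g/mol.
a³ = (3.970 × 10^-8 cm)³ = 6.257 × 10^-23 cm³.
ρ = 1 × 284.3 / (6.022 × 10²³ × 6.257 × 10^-23) = 7.545 g/cm³ = 7550 kg/m³.

7550 kg/m³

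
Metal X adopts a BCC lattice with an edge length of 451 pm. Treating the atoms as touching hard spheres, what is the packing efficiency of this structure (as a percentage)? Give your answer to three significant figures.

68.0%

In a BCC lattice atoms touch along the body diagonal, so √3·a = 4r, so r = 0.4330a = 195.3 pm.
Packing fraction = Z·(4/3)πr³ / a³ = 2 × (4/3)π × (195.3)³ / (451)³ = 0.6802 = 68.0%.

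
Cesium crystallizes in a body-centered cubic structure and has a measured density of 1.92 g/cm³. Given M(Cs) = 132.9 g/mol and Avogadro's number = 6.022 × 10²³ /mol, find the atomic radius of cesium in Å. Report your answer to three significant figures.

For a BCC cell (Z = 2), a³ = Z·M/(N_A·ρ) = 2 × 132.9 / (6.022 × 10²³ × 1.920) = 2.299 × 10^-22 cm³, so a = 6.126 × 10^-8 cm = 6.126 Å.
Atoms touch along the body diagonal, so √3·a = 4r, so r = 0.4330 × a = 2.65 Å.

2.65 Å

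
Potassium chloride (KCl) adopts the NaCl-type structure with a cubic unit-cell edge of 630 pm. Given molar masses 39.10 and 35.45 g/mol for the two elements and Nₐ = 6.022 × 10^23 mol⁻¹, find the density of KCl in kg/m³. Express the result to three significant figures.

1980 kg/m³

The NaCl-type structure contains Z = 4 formula units per cell; M(KCl) = 39.10 + 35.45 = 74.55 g/mol.
a³ = (6.300 × 10^-8 cm)³ = 2.500 × 10^-22 cm³.
ρ = 4 × 74.55 / (6.022 × 10²³ × 2.500 × 10^-22) = 1.980 g/cm³ = 1980 kg/m³.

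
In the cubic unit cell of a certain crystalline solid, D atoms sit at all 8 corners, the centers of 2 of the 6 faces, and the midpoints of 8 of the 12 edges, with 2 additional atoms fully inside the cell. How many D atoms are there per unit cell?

6

Corner atoms are shared by 8 cells (1/8 each), face atoms by 2 (1/2 each), edge atoms by 4 (1/4 each), interior atoms are unshared.
Net atoms = 8 × 1/8 + 2 × 1/2 + 8 × 1/4 + 2 = 1 + 1 + 2 + 2 = 6.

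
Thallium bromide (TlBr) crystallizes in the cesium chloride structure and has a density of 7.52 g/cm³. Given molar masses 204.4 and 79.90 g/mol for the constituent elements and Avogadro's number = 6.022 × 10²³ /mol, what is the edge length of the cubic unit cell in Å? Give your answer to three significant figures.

M(TlBr) = 284.3 g/mol; Z = 1 formula unit per cell.
a³ = Z·M/(N_A·ρ) = 1 × 284.3 / (6.022 × 10²³ × 7.52) = 6.278 × 10^-23 cm³, so a = 3.974 × 10^-8 cm = 3.97 Å.

3.97 Å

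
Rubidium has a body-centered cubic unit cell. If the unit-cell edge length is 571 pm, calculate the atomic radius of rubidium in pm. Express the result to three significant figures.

247 pm

In a BCC lattice, atoms touch along the body diagonal, so √3·a = 4r.
r = √3·a/4 = 1.7321 × 571 / 4 = 247 pm.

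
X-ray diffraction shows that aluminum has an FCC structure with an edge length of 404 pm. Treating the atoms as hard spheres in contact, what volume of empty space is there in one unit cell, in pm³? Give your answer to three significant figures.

In an FCC lattice atoms touch along the face diagonal, so √2·a = 4r, so r = 0.3536a = 142.8 pm.
V_cell = a³ = 6.594 × 10^7 pm³; V_atoms = 4 × (4/3)πr³ = 4.883 × 10^7 pm³.
Empty space = 6.594 × 10^7 − 4.883 × 10^7 = 1.71 × 10^7 pm³.

1.71 × 10^7 pm³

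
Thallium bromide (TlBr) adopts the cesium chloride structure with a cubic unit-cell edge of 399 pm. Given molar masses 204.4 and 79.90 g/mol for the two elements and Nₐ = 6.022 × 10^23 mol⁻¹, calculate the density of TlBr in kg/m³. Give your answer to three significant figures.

The cesium chloride structure contains Z = 1 formula unit per cell; M(TlBr) = 204.4 + 79.90 = 284.3 g/mol.
a³ = (3.990 × 10^-8 cm)³ = 6.352 × 10^-23 cm³.
ρ = 1 × 284.3 / (6.022 × 10²³ × 6.352 × 10^-23) = 7.432 g/cm³ = 7430 kg/m³.

7430 kg/m³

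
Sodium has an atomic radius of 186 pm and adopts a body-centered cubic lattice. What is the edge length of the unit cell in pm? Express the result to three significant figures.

430 pm

In a BCC lattice, atoms touch along the body diagonal, so √3·a = 4r.
a = 4r/√3 = 4 × 186 / 1.7321 = 430 pm.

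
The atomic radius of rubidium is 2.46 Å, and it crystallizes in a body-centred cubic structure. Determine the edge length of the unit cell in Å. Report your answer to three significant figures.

In a BCC lattice, atoms touch along the body diagonal, so √3·a = 4r.
a = 4r/√3 = 4 × 2.46 / 1.7321 = 5.68 Å.

5.68 Å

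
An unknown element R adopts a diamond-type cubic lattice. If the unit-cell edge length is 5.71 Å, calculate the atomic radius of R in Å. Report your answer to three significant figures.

1.24 Å

In a diamond cubic lattice, nearest neighbors lie along the body diagonal with √3·a = 8r.
r = √3·a/8 = 1.7321 × 5.71 / 8 = 1.24 Å.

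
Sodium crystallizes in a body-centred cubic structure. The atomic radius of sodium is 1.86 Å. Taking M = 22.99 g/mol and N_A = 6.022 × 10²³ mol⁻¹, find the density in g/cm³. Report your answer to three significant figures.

In a BCC lattice, atoms touch along the body diagonal, so √3·a = 4r, giving a = 4.295 Å = 4.295 × 10^-8 cm.
With Z = 2, ρ = Z·M/(N_A·a³) = 2 × 22.99 / (6.022 × 10²³ × 7.926 × 10^-23) = 0.9634 g/cm³.

0.963 g/cm³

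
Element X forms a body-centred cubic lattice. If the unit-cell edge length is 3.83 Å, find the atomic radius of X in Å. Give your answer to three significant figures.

In a BCC lattice, atoms touch along the body diagonal, so √3·a = 4r.
r = √3·a/4 = 1.7321 × 3.83 / 4 = 1.66 Å.

1.66 Å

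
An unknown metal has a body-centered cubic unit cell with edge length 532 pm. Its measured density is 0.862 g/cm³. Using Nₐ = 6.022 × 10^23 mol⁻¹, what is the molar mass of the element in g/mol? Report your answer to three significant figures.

39.1 g/mol

A BCC cell has Z = 2 atoms; a = 5.320 × 10^-8 cm.
M = ρ·N_A·a³/Z = 0.862 × 6.022 × 10²³ × 1.506 × 10^-22 / 2 = 39.1 g/mol.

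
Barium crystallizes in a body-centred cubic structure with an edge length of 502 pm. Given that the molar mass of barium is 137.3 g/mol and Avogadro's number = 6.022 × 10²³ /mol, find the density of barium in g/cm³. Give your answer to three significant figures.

3.60 g/cm³

A BCC unit cell contains Z = 2 atoms.
Cell volume: a³ = (502 pm)³ = (5.020 × 10^-8 cm)³ = 1.265 × 10^-22 cm³.
ρ = Z·M/(N_A·a³) = 2 × 137.3 / (6.022 × 10²³ × 1.265 × 10^-22) = 3.605 g/cm³.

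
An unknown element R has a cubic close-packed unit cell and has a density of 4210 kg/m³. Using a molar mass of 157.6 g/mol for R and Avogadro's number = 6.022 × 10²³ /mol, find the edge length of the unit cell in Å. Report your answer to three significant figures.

With Z = 4 atoms per FCC cell, a³ = Z·M/(N_A·ρ) = 4 × 157.6 / (6.022 × 10²³ × 4.210 g/cm³) = 2.487 × 10^-22 cm³.
a = (2.487 × 10^-22)^(1/3) = 6.288 × 10^-8 cm = 6.29 Å.

6.29 Å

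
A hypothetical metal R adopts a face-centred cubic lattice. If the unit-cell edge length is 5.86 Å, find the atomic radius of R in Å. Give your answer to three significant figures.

In an FCC lattice, atoms touch along the face diagonal, so √2·a = 4r.
r = √2·a/4 = 1.4142 × 5.86 / 4 = 2.07 Å.

2.07 Å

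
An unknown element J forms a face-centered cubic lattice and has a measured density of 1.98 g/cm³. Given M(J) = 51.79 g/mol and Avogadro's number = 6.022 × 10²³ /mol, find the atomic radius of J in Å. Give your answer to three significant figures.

For an FCC cell (Z = 4), a³ = Z·M/(N_A·ρ) = 4 × 51.79 / (6.022 × 10²³ × 1.980) = 1.737 × 10^-22 cm³, so a = 5.580 × 10^-8 cm = 5.580 Å.
Atoms touch along the face diagonal, so √2·a = 4r, so r = 0.3536 × a = 1.97 Å.

1.97 Å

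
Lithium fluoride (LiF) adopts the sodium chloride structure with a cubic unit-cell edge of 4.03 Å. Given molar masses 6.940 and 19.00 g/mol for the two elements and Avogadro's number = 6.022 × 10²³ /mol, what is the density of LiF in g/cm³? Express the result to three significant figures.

The sodium chloride structure contains Z = 4 formula units per cell; M(LiF) = 6.940 + 19.00 = 25.94 g/mol.
a³ = (4.030 × 10^-8 cm)³ = 6.545 × 10^-23 cm³.
ρ = 4 × 25.94 / (6.022 × 10²³ × 6.545 × 10^-23) = 2.633 g/cm³.

2.63 g/cm³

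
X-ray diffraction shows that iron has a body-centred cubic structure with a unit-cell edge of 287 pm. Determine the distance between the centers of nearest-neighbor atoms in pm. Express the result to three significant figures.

249 pm

In a BCC structure, atoms touch along the body diagonal, so √3·a = 4r; the nearest-neighbor distance equals 2r = 0.8660·a.
d = 0.8660 × 287 = 249 pm.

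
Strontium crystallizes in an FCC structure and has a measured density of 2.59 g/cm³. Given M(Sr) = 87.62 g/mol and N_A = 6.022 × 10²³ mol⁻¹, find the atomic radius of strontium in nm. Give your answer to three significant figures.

For an FCC cell (Z = 4), a³ = Z·M/(N_A·ρ) = 4 × 87.62 / (6.022 × 10²³ × 2.590) = 2.247 × 10^-22 cm³, so a = 6.080 × 10^-8 cm = 0.6080 nm.
Atoms touch along the face diagonal, so √2·a = 4r, so r = 0.3536 × a = 0.215 nm.

0.215 nm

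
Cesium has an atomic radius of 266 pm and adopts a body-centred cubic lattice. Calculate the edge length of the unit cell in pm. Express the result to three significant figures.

In a BCC lattice, atoms touch along the body diagonal, so √3·a = 4r.
a = 4r/√3 = 4 × 266 / 1.7321 = 614 pm.

614 pm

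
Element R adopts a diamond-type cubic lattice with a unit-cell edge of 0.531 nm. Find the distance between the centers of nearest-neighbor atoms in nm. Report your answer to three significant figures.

In a diamond cubic structure, nearest neighbors lie along the body diagonal with √3·a = 8r; the nearest-neighbor distance equals 2r = 0.4330·a.
d = 0.4330 × 0.531 = 0.230 nm.

0.230 nm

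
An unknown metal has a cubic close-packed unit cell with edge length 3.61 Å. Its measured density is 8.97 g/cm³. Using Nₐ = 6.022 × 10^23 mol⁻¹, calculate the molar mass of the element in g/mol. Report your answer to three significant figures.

An FCC cell has Z = 4 atoms; a = 3.610 × 10^-8 cm.
M = ρ·N_A·a³/Z = 8.97 × 6.022 × 10²³ × 4.705 × 10^-23 / 4 = 63.5 g/mol.

63.5 g/mol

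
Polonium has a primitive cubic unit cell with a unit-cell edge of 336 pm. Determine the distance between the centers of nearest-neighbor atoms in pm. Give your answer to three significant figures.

In a simple cubic structure, atoms touch along the cell edge, so a = 2r; the nearest-neighbor distance equals 2r = 1.000·a.
d = 1.000 × 336 = 336 pm.

336 pm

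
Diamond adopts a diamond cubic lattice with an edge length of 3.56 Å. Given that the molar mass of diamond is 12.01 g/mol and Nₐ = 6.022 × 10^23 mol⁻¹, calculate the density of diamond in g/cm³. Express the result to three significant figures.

3.54 g/cm³

A diamond cubic unit cell contains Z = 8 atoms.
Cell volume: a³ = (3.56 Å)³ = (3.560 × 10^-8 cm)³ = 4.512 × 10^-23 cm³.
ρ = Z·M/(N_A·a³) = 8 × 12.01 / (6.022 × 10²³ × 4.512 × 10^-23) = 3.536 g/cm³.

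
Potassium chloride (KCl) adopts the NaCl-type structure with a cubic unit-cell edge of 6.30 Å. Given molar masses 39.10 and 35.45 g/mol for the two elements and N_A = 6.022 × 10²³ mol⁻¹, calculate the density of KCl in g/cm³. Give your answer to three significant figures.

The NaCl-type structure contains Z = 4 formula units per cell; M(KCl) = 39.10 + 35.45 = 74.55 g/mol.
a³ = (6.300 × 10^-8 cm)³ = 2.500 × 10^-22 cm³.
ρ = 4 × 74.55 / (6.022 × 10²³ × 2.500 × 10^-22) = 1.980 g/cm³.

1.98 g/cm³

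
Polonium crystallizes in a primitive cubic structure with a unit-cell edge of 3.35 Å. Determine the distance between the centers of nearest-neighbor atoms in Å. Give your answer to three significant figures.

In a simple cubic structure, atoms touch along the cell edge, so a = 2r; the nearest-neighbor distance equals 2r = 1.000·a.
d = 1.000 × 3.35 = 3.35 Å.

3.35 Å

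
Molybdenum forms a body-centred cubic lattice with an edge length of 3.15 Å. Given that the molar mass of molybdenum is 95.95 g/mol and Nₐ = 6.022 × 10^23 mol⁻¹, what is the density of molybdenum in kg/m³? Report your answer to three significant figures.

10200 kg/m³

A BCC unit cell contains Z = 2 atoms.
Cell volume: a³ = (3.15 Å)³ = (3.150 × 10^-8 cm)³ = 3.126 × 10^-23 cm³.
ρ = Z·M/(N_A·a³) = 2 × 95.95 / (6.022 × 10²³ × 3.126 × 10^-23) = 10.20 g/cm³ = 10200 kg/m³.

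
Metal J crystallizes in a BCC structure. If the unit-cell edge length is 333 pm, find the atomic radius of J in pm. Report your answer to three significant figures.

144 pm

In a BCC lattice, atoms touch along the body diagonal, so √3·a = 4r.
r = √3·a/4 = 1.7321 × 333 / 4 = 144 pm.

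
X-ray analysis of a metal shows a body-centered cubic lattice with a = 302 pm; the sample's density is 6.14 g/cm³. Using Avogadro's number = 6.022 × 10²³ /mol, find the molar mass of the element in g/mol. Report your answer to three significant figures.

A BCC cell has Z = 2 atoms; a = 3.020 × 10^-8 cm.
M = ρ·N_A·a³/Z = 6.14 × 6.022 × 10²³ × 2.754 × 10^-23 / 2 = 50.9 g/mol.

50.9 g/mol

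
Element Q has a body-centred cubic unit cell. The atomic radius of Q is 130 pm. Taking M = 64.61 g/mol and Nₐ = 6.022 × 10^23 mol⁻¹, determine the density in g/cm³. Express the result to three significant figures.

7.93 g/cm³

In a BCC lattice, atoms touch along the body diagonal, so √3·a = 4r, giving a = 300.2 pm = 3.002 × 10^-8 cm.
With Z = 2, ρ = Z·M/(N_A·a³) = 2 × 64.61 / (6.022 × 10²³ × 2.706 × 10^-23) = 7.930 g/cm³.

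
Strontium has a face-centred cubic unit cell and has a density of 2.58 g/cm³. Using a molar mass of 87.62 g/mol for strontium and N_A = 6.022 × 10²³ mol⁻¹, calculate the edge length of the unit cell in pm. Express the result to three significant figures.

With Z = 4 atoms per FCC cell, a³ = Z·M/(N_A·ρ) = 4 × 87.62 / (6.022 × 10²³ × 2.580 g/cm³) = 2.256 × 10^-22 cm³.
a = (2.256 × 10^-22)^(1/3) = 6.087 × 10^-8 cm = 609 pm.

609 pm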